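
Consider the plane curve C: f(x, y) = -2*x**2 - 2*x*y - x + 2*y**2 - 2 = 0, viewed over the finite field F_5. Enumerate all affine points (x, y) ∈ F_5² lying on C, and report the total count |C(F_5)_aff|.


Affine F_5-points: {(0, 1), (0, 4), (1, 0), (1, 1), (3, 4)}; count = 5.

For each of the 25 pairs (x, y) ∈ F_5², evaluate f(x, y) mod 5. Record the zeros.
  x = 0: [0↦3, 1↦0, 2↦1, 3↦1, 4↦0]  zeros at y ∈ {1, 4}
  x = 1: [0↦0, 1↦0, 2↦4, 3↦2, 4↦4]  zeros at y ∈ {0, 1}
  x = 2: [0↦3, 1↦1, 2↦3, 3↦4, 4↦4]  zeros at y ∈ ∅
  x = 3: [0↦2, 1↦3, 2↦3, 3↦2, 4↦0]  zeros at y ∈ {4}
  x = 4: [0↦2, 1↦1, 2↦4, 3↦1, 4↦2]  zeros at y ∈ ∅
Collecting zeros: affine points = {(0, 1), (0, 4), (1, 0), (1, 1), (3, 4)}.
Total count |C(F_5)_aff| = 5.


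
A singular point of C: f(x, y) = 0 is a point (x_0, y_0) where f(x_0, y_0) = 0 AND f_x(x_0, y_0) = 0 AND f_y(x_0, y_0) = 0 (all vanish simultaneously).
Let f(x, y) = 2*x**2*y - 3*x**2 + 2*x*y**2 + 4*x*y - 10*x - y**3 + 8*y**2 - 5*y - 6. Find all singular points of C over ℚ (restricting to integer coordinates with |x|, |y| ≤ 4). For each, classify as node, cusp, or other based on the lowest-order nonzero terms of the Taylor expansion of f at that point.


Singular points: {(-2, 1)}; classification: node.

Compute partial derivatives:
  f_x = 4*x*y - 6*x + 2*y**2 + 4*y - 10.
  f_y = 2*x**2 + 4*x*y + 4*x - 3*y**2 + 16*y - 5.
Scan x_0 ∈ {−4, ..., 4}. For each x_0, f_y(x_0, y) is a polynomial in y; find its integer roots y ∈ {−4, ..., 4}, then test f_x and f at those candidates.
  x = -4: f_y(-4, y) = 11 - 3*y**2; no integer root y with |y| ≤ 4.
  x = -3: f_y(-3, y) = -3*y**2 + 4*y + 1; no integer root y with |y| ≤ 4.
  x = -2: f_y(-2, y) = -3*y**2 + 8*y - 5; vanishes at y ∈ {1}. (-2, 1): f_x = 0, f = 0 — SINGULAR.
  x = -1: f_y(-1, y) = -3*y**2 + 12*y - 7; no integer root y with |y| ≤ 4.
  x = 0: f_y(0, y) = -3*y**2 + 16*y - 5; no integer root y with |y| ≤ 4.
  x = 1: f_y(1, y) = -3*y**2 + 20*y + 1; no integer root y with |y| ≤ 4.
  x = 2: f_y(2, y) = -3*y**2 + 24*y + 11; no integer root y with |y| ≤ 4.
  x = 3: f_y(3, y) = -3*y**2 + 28*y + 25; no integer root y with |y| ≤ 4.
  x = 4: f_y(4, y) = -3*y**2 + 32*y + 43; no integer root y with |y| ≤ 4.
Only singular point on the grid: (-2, 1).
Classify: substitute x = -2 + u, y = 1 + v and expand: f = 2*u**2*v - u**2 + 2*u*v**2 - v**3 + v**2.
No constant or linear terms (consistent with a singular point). Quadratic part: -u**2 + v**2. Cubic part: 2*u**2*v + 2*u*v**2 - v**3.
The quadratic part v**2 - u**2 = (v − u)(v + u) splits into two distinct linear factors, so there are two distinct tangent lines y − 1 = ±(x − -2) — this is a node (ordinary double point).
Classification: node.


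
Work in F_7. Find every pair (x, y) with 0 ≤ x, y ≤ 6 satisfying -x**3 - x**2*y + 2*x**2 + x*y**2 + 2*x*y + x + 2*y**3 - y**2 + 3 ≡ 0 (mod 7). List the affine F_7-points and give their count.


Affine F_7-points: {(0, 6), (2, 5), (3, 6), (4, 1), (4, 4), (6, 2)}; count = 6.

For each of the 49 pairs (x, y) ∈ F_7², evaluate f(x, y) mod 7. Record the zeros.
  x = 0: [0↦3, 1↦4, 2↦1, 3↦6, 4↦3, 5↦4, 6↦0]  zeros at y ∈ {6}
  x = 1: [0↦5, 1↦1, 2↦2, 3↦6, 4↦4, 5↦1, 6↦2]  zeros at y ∈ ∅
  x = 2: [0↦5, 1↦1, 2↦4, 3↦5, 4↦2, 5↦0, 6↦4]  zeros at y ∈ {5}
  x = 3: [0↦4, 1↦5, 2↦1, 3↦4, 4↦5, 5↦2, 6↦0]  zeros at y ∈ {6}
  x = 4: [0↦3, 1↦0, 2↦1, 3↦4, 4↦0, 5↦1, 6↦5]  zeros at y ∈ {1, 4}
  x = 5: [0↦3, 1↦1, 2↦5, 3↦6, 4↦2, 5↦5, 6↦6]  zeros at y ∈ ∅
  x = 6: [0↦5, 1↦2, 2↦0, 3↦4, 4↦5, 5↦1, 6↦4]  zeros at y ∈ {2}
Collecting zeros: affine points = {(0, 6), (2, 5), (3, 6), (4, 1), (4, 4), (6, 2)}.
Total count |C(F_7)_aff| = 6.


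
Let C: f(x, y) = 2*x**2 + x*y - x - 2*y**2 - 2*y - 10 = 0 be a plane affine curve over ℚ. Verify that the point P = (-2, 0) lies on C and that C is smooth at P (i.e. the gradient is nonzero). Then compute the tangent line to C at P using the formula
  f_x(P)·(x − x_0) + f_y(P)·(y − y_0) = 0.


Tangent line at P: -9*x - 4*y - 18 = 0.

Step 1: f(-2, 0) = 0, so P lies on C.
Step 2: partial derivatives
  f_x(x, y) = 4*x + y - 1, f_y(x, y) = x - 4*y - 2.
  f_x(P) = -9, f_y(P) = -4 (gradient nonzero, so P is smooth).
Step 3: tangent line at P: -9·(x − -2) + -4·(y − 0) = 0.
Expanding: -9*x - 4*y - 18 = 0.


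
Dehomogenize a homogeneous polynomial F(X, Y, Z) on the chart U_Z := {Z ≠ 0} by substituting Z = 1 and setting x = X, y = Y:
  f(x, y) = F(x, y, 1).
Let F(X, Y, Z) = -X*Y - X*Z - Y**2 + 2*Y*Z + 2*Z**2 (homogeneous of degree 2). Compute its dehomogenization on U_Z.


f(x, y) = -x*y - x - y**2 + 2*y + 2

On U_Z we set Z = 1. Each monomial c·X^i·Y^j·Z^k in F becomes c·x^i·y^j·1^k = c·x^i·y^j.
Substituting Z = 1: F(X, Y, 1) = -x*y - x - y**2 + 2*y + 2.
Note: deg(f) ≤ deg(F) = 2; strict inequality happens when F is divisible by Z (lost terms).


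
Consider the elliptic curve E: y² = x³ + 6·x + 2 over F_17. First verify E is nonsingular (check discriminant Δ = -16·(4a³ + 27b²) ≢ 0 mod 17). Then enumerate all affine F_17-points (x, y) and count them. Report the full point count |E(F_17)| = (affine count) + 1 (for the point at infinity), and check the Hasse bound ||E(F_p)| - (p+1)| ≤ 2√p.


Affine points = {(0, 6), (0, 11), (1, 3), (1, 14), (3, 8), (3, 9), (5, 2), (5, 15), (6, 4), (6, 13), (7, 8), (7, 9), (8, 1), (8, 16), (10, 5), (10, 12), (12, 0), (13, 4), (13, 13), (14, 5), (14, 12), (15, 4), (15, 13)}; affine count = 23; |E(F_17)| = 24.

Discriminant check: Δ ∝ 4a³ + 27b² = 4·6³ + 27·2² = 4·216 + 27·4 ≡ 3 (mod 17). Nonzero ⇒ E is nonsingular.
For each x ∈ F_17, compute rhs = x³ + 6·x + 2 mod 17, then count y ∈ F_17 with y² ≡ rhs.
  x = 0: rhs = 2, matching y values: 6, 11 (2 points).
  x = 1: rhs = 9, matching y values: 3, 14 (2 points).
  x = 2: rhs = 5, matching y values: none (0 points).
  x = 3: rhs = 13, matching y values: 8, 9 (2 points).
  x = 4: rhs = 5, matching y values: none (0 points).
  x = 5: rhs = 4, matching y values: 2, 15 (2 points).
  x = 6: rhs = 16, matching y values: 4, 13 (2 points).
  x = 7: rhs = 13, matching y values: 8, 9 (2 points).
  x = 8: rhs = 1, matching y values: 1, 16 (2 points).
  x = 9: rhs = 3, matching y values: none (0 points).
  x = 10: rhs = 8, matching y values: 5, 12 (2 points).
  x = 11: rhs = 5, matching y values: none (0 points).
  x = 12: rhs = 0, matching y values: 0 (1 points).
  x = 13: rhs = 16, matching y values: 4, 13 (2 points).
  x = 14: rhs = 8, matching y values: 5, 12 (2 points).
  x = 15: rhs = 16, matching y values: 4, 13 (2 points).
  x = 16: rhs = 12, matching y values: none (0 points).
Total affine count: 23.
Full point count |E(F_17)| = 23 + 1 = 24.
Hasse bound: |24 − (17+1)| = |6| = 6 ≤ 2√17 ≈ 8.2462 ✓.


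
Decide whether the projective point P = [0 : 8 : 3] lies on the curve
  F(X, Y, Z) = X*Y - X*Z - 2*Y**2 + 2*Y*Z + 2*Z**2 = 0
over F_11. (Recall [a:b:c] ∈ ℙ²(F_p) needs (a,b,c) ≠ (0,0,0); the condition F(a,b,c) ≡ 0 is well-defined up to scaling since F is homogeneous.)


F(0,8,3) ≡ 4 (mod 11); P is NOT on the curve.

Evaluate F(0, 8, 3) term-by-term (mod 11).
  X*Y ↦ 1·0·8·1 = 0
  -X*Z ↦ -1·0·1·3 = 0
  -2*Y**2 ↦ -2·1·64·1 = -128
  2*Y*Z ↦ 2·1·8·3 = 48
  2*Z**2 ↦ 2·1·1·9 = 18
Sum: F(0, 8, 3) = (0) + (0) + (-128) + (48) + (18) = -62.
Reducing mod 11: -62 ≡ 4 (mod 11).
Since F(a, b, c) ≡ 4 ≠ 0 (mod 11), P does NOT lie on the curve.


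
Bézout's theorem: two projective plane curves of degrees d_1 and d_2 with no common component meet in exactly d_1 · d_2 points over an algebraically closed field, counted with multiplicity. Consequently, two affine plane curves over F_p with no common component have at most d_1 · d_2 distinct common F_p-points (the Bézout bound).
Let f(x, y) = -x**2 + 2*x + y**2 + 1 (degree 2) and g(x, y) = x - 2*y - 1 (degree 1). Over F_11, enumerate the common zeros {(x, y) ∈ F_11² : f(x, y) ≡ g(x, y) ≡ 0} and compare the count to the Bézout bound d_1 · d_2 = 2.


Common zeros: ∅; count = 0; Bézout bound = 2.

deg(f) = 2, deg(g) = 1, so Bézout bound = 2.
Scan x ∈ F_11. For each x, list the y ∈ F_11 with f(x, y) ≡ 0 and those with g(x, y) ≡ 0 (mod 11); the common zeros in that column are the intersection.
  x = 0: f ≡ 0 at y ∈ ∅; g ≡ 0 at y ∈ {5}; common: ∅.
  x = 1: f ≡ 0 at y ∈ {3, 8}; g ≡ 0 at y ∈ {0}; common: ∅.
  x = 2: f ≡ 0 at y ∈ ∅; g ≡ 0 at y ∈ {6}; common: ∅.
  x = 3: f ≡ 0 at y ∈ ∅; g ≡ 0 at y ∈ {1}; common: ∅.
  x = 4: f ≡ 0 at y ∈ ∅; g ≡ 0 at y ∈ {7}; common: ∅.
  x = 5: f ≡ 0 at y ∈ {5, 6}; g ≡ 0 at y ∈ {2}; common: ∅.
  x = 6: f ≡ 0 at y ∈ {1, 10}; g ≡ 0 at y ∈ {8}; common: ∅.
  x = 7: f ≡ 0 at y ∈ {1, 10}; g ≡ 0 at y ∈ {3}; common: ∅.
  x = 8: f ≡ 0 at y ∈ {5, 6}; g ≡ 0 at y ∈ {9}; common: ∅.
  x = 9: f ≡ 0 at y ∈ ∅; g ≡ 0 at y ∈ {4}; common: ∅.
  x = 10: f ≡ 0 at y ∈ ∅; g ≡ 0 at y ∈ {10}; common: ∅.
Collecting: common zeros = ∅, so the count is 0.
Comparison with the Bézout bound: 0 ≤ 2 = deg(f)·deg(g), as expected for curves with no common component (the affine F_11-count falls short of the bound because intersections may lie at infinity, over extension fields, or carry multiplicity).


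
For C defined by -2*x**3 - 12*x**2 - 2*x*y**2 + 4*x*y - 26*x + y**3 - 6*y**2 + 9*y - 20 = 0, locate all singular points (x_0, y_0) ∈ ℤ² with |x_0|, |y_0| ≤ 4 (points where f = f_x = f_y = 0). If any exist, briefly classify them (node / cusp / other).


Singular points: {(-2, 1)}; classification: cusp.

Compute partial derivatives:
  f_x = -6*x**2 - 24*x - 2*y**2 + 4*y - 26.
  f_y = -4*x*y + 4*x + 3*y**2 - 12*y + 9.
Scan x_0 ∈ {−4, ..., 4}. For each x_0, f_y(x_0, y) is a polynomial in y; find its integer roots y ∈ {−4, ..., 4}, then test f_x and f at those candidates.
  x = -4: f_y(-4, y) = 3*y**2 + 4*y - 7; vanishes at y ∈ {1}. (-4, 1): f_x = -24 ≠ 0.
  x = -3: f_y(-3, y) = 3*y**2 - 3; vanishes at y ∈ {-1, 1}. (-3, -1): f_x = -14 ≠ 0; (-3, 1): f_x = -6 ≠ 0.
  x = -2: f_y(-2, y) = 3*y**2 - 4*y + 1; vanishes at y ∈ {1}. (-2, 1): f_x = 0, f = 0 — SINGULAR.
  x = -1: f_y(-1, y) = 3*y**2 - 8*y + 5; vanishes at y ∈ {1}. (-1, 1): f_x = -6 ≠ 0.
  x = 0: f_y(0, y) = 3*y**2 - 12*y + 9; vanishes at y ∈ {1, 3}. (0, 1): f_x = -24 ≠ 0; (0, 3): f_x = -32 ≠ 0.
  x = 1: f_y(1, y) = 3*y**2 - 16*y + 13; vanishes at y ∈ {1}. (1, 1): f_x = -54 ≠ 0.
  x = 2: f_y(2, y) = 3*y**2 - 20*y + 17; vanishes at y ∈ {1}. (2, 1): f_x = -96 ≠ 0.
  x = 3: f_y(3, y) = 3*y**2 - 24*y + 21; vanishes at y ∈ {1}. (3, 1): f_x = -150 ≠ 0.
  x = 4: f_y(4, y) = 3*y**2 - 28*y + 25; vanishes at y ∈ {1}. (4, 1): f_x = -216 ≠ 0.
Only singular point on the grid: (-2, 1).
Classify: substitute x = -2 + u, y = 1 + v and expand: f = -2*u**3 - 2*u*v**2 + v**3 + v**2.
No constant or linear terms (consistent with a singular point). Quadratic part: v**2. Cubic part: -2*u**3 - 2*u*v**2 + v**3.
The quadratic part v**2 is a perfect square, so there is a single (double) tangent line v = 0, i.e. y = 1. Restricting the cubic part to that line (v = 0) leaves -2*u**3 ≠ 0, so f is not divisible by v and the branch is v² ≈ 2*u**3 to lowest order — this is a cusp.
Classification: cusp.


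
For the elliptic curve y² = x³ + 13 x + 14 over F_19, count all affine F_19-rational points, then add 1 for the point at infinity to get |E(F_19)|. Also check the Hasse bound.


Affine points = {(1, 3), (1, 16), (3, 2), (3, 17), (4, 4), (4, 15), (6, 2), (6, 17), (7, 7), (7, 12), (9, 9), (9, 10), (10, 2), (10, 17), (11, 5), (11, 14), (12, 6), (12, 13), (13, 9), (13, 10), (16, 9), (16, 10), (18, 0)}; affine count = 23; |E(F_19)| = 24.

Discriminant check: Δ ∝ 4a³ + 27b² = 4·13³ + 27·14² = 4·2197 + 27·196 ≡ 1 (mod 19). Nonzero ⇒ E is nonsingular.
For each x ∈ F_19, compute rhs = x³ + 13·x + 14 mod 19, then count y ∈ F_19 with y² ≡ rhs.
  x = 0: rhs = 14, matching y values: none (0 points).
  x = 1: rhs = 9, matching y values: 3, 16 (2 points).
  x = 2: rhs = 10, matching y values: none (0 points).
  x = 3: rhs = 4, matching y values: 2, 17 (2 points).
  x = 4: rhs = 16, matching y values: 4, 15 (2 points).
  x = 5: rhs = 14, matching y values: none (0 points).
  x = 6: rhs = 4, matching y values: 2, 17 (2 points).
  x = 7: rhs = 11, matching y values: 7, 12 (2 points).
  x = 8: rhs = 3, matching y values: none (0 points).
  x = 9: rhs = 5, matching y values: 9, 10 (2 points).
  x = 10: rhs = 4, matching y values: 2, 17 (2 points).
  x = 11: rhs = 6, matching y values: 5, 14 (2 points).
  x = 12: rhs = 17, matching y values: 6, 13 (2 points).
  x = 13: rhs = 5, matching y values: 9, 10 (2 points).
  x = 14: rhs = 14, matching y values: none (0 points).
  x = 15: rhs = 12, matching y values: none (0 points).
  x = 16: rhs = 5, matching y values: 9, 10 (2 points).
  x = 17: rhs = 18, matching y values: none (0 points).
  x = 18: rhs = 0, matching y values: 0 (1 points).
Total affine count: 23.
Full point count |E(F_19)| = 23 + 1 = 24.
Hasse bound: |24 − (19+1)| = |4| = 4 ≤ 2√19 ≈ 8.7178 ✓.


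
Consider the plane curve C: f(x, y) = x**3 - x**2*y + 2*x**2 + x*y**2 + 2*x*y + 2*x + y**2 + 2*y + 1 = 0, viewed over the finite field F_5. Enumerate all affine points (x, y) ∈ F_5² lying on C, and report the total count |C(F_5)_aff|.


Affine F_5-points: {(0, 4), (1, 2), (1, 4), (3, 1), (3, 3), (4, 0)}; count = 6.

For each of the 25 pairs (x, y) ∈ F_5², evaluate f(x, y) mod 5. Record the zeros.
  x = 0: [0↦1, 1↦4, 2↦4, 3↦1, 4↦0]  zeros at y ∈ {4}
  x = 1: [0↦1, 1↦1, 2↦0, 3↦3, 4↦0]  zeros at y ∈ {2, 4}
  x = 2: [0↦1, 1↦1, 2↦2, 3↦4, 4↦2]  zeros at y ∈ ∅
  x = 3: [0↦2, 1↦0, 2↦1, 3↦0, 4↦2]  zeros at y ∈ {1, 3}
  x = 4: [0↦0, 1↦4, 2↦3, 3↦2, 4↦1]  zeros at y ∈ {0}
Collecting zeros: affine points = {(0, 4), (1, 2), (1, 4), (3, 1), (3, 3), (4, 0)}.
Total count |C(F_5)_aff| = 6.


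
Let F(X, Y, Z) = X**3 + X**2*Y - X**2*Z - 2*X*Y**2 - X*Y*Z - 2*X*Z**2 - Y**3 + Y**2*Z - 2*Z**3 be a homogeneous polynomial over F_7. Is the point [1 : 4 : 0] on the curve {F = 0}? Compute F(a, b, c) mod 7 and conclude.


F(1,4,0) ≡ 0 (mod 7); P is on the curve.

Evaluate F(1, 4, 0) term-by-term (mod 7).
  X**3 ↦ 1·1·1·1 = 1
  X**2*Y ↦ 1·1·4·1 = 4
  -X**2*Z ↦ -1·1·1·0 = 0
  -2*X*Y**2 ↦ -2·1·16·1 = -32
  -X*Y*Z ↦ -1·1·4·0 = 0
  -2*X*Z**2 ↦ -2·1·1·0 = 0
  -Y**3 ↦ -1·1·64·1 = -64
  Y**2*Z ↦ 1·1·16·0 = 0
  -2*Z**3 ↦ -2·1·1·0 = 0
Sum: F(1, 4, 0) = (1) + (4) + (0) + (-32) + (0) + (0) + (-64) + (0) + (0) = -91.
Reducing mod 7: -91 ≡ 0 (mod 7).
Since F(a, b, c) ≡ 0 (mod 7), P lies on the curve.


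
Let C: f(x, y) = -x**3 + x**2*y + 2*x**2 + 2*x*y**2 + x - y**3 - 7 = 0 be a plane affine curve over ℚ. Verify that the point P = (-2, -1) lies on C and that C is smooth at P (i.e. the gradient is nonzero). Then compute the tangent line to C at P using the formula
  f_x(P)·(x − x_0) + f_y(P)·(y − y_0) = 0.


Tangent line at P: -13*x + 9*y - 17 = 0.

Step 1: f(-2, -1) = 0, so P lies on C.
Step 2: partial derivatives
  f_x(x, y) = -3*x**2 + 2*x*y + 4*x + 2*y**2 + 1, f_y(x, y) = x**2 + 4*x*y - 3*y**2.
  f_x(P) = -13, f_y(P) = 9 (gradient nonzero, so P is smooth).
Step 3: tangent line at P: -13·(x − -2) + 9·(y − -1) = 0.
Expanding: -13*x + 9*y - 17 = 0.


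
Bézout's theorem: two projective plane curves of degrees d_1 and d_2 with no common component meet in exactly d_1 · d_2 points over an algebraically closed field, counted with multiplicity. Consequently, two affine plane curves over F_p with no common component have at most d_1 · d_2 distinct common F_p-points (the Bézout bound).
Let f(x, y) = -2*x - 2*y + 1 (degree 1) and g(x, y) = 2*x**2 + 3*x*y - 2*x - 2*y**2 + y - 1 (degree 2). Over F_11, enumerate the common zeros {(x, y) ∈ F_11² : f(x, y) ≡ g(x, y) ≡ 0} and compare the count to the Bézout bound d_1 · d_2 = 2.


Common zeros: ∅; count = 0; Bézout bound = 2.

deg(f) = 1, deg(g) = 2, so Bézout bound = 2.
Scan x ∈ F_11. For each x, list the y ∈ F_11 with f(x, y) ≡ 0 and those with g(x, y) ≡ 0 (mod 11); the common zeros in that column are the intersection.
  x = 0: f ≡ 0 at y ∈ {6}; g ≡ 0 at y ∈ {8, 9}; common: ∅.
  x = 1: f ≡ 0 at y ∈ {5}; g ≡ 0 at y ∈ ∅; common: ∅.
  x = 2: f ≡ 0 at y ∈ {4}; g ≡ 0 at y ∈ ∅; common: ∅.
  x = 3: f ≡ 0 at y ∈ {3}; g ≡ 0 at y ∈ {0, 5}; common: ∅.
  x = 4: f ≡ 0 at y ∈ {2}; g ≡ 0 at y ∈ {3, 9}; common: ∅.
  x = 5: f ≡ 0 at y ∈ {1}; g ≡ 0 at y ∈ ∅; common: ∅.
  x = 6: f ≡ 0 at y ∈ {0}; g ≡ 0 at y ∈ ∅; common: ∅.
  x = 7: f ≡ 0 at y ∈ {10}; g ≡ 0 at y ∈ {5, 6}; common: ∅.
  x = 8: f ≡ 0 at y ∈ {9}; g ≡ 0 at y ∈ ∅; common: ∅.
  x = 9: f ≡ 0 at y ∈ {8}; g ≡ 0 at y ∈ {0, 3}; common: ∅.
  x = 10: f ≡ 0 at y ∈ {7}; g ≡ 0 at y ∈ ∅; common: ∅.
Collecting: common zeros = ∅, so the count is 0.
Comparison with the Bézout bound: 0 ≤ 2 = deg(f)·deg(g), as expected for curves with no common component (the affine F_11-count falls short of the bound because intersections may lie at infinity, over extension fields, or carry multiplicity).


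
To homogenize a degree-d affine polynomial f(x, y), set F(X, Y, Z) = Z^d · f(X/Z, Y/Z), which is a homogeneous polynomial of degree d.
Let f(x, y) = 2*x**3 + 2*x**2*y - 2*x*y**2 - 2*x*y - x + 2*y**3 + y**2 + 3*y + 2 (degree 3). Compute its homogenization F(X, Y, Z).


F(X, Y, Z) = 2*X**3 + 2*X**2*Y - 2*X*Y**2 - 2*X*Y*Z - X*Z**2 + 2*Y**3 + Y**2*Z + 3*Y*Z**2 + 2*Z**3

deg(f) = 3.
Substitute x = X/Z, y = Y/Z into f, then multiply by Z^3.
  monomial 2·x^3·y^0 ↦ 2·X^3·Y^0·Z^0.
  monomial 2·x^2·y^1 ↦ 2·X^2·Y^1·Z^0.
  monomial -2·x^1·y^2 ↦ -2·X^1·Y^2·Z^0.
  monomial -2·x^1·y^1 ↦ -2·X^1·Y^1·Z^1.
  monomial -1·x^1·y^0 ↦ -1·X^1·Y^0·Z^2.
  monomial 2·x^0·y^3 ↦ 2·X^0·Y^3·Z^0.
  monomial 1·x^0·y^2 ↦ 1·X^0·Y^2·Z^1.
  monomial 3·x^0·y^1 ↦ 3·X^0·Y^1·Z^2.
  monomial 2·x^0·y^0 ↦ 2·X^0·Y^0·Z^3.
Collecting: F(X, Y, Z) = 2*X**3 + 2*X**2*Y - 2*X*Y**2 - 2*X*Y*Z - X*Z**2 + 2*Y**3 + Y**2*Z + 3*Y*Z**2 + 2*Z**3.


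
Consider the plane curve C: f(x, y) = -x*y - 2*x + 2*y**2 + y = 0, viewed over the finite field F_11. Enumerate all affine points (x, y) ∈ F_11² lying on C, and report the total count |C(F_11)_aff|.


Affine F_11-points: {(0, 0), (0, 5), (1, 1), (1, 10), (2, 3), (6, 4), (7, 6), (7, 8), (8, 2), (8, 7)}; count = 10.

For each of the 121 pairs (x, y) ∈ F_11², evaluate f(x, y) mod 11. Record the zeros.
  x = 0: [0↦0, 1↦3, 2↦10, 3↦10, 4↦3, 5↦0, 6↦1, 7↦6, 8↦4, 9↦6, 10↦1]  zeros at y ∈ {0, 5}
  x = 1: [0↦9, 1↦0, 2↦6, 3↦5, 4↦8, 5↦4, 6↦4, 7↦8, 8↦5, 9↦6, 10↦0]  zeros at y ∈ {1, 10}
  x = 2: [0↦7, 1↦8, 2↦2, 3↦0, 4↦2, 5↦8, 6↦7, 7↦10, 8↦6, 9↦6, 10↦10]  zeros at y ∈ {3}
  x = 3: [0↦5, 1↦5, 2↦9, 3↦6, 4↦7, 5↦1, 6↦10, 7↦1, 8↦7, 9↦6, 10↦9]  zeros at y ∈ ∅
  x = 4: [0↦3, 1↦2, 2↦5, 3↦1, 4↦1, 5↦5, 6↦2, 7↦3, 8↦8, 9↦6, 10↦8]  zeros at y ∈ ∅
  x = 5: [0↦1, 1↦10, 2↦1, 3↦7, 4↦6, 5↦9, 6↦5, 7↦5, 8↦9, 9↦6, 10↦7]  zeros at y ∈ ∅
  x = 6: [0↦10, 1↦7, 2↦8, 3↦2, 4↦0, 5↦2, 6↦8, 7↦7, 8↦10, 9↦6, 10↦6]  zeros at y ∈ {4}
  x = 7: [0↦8, 1↦4, 2↦4, 3↦8, 4↦5, 5↦6, 6↦0, 7↦9, 8↦0, 9↦6, 10↦5]  zeros at y ∈ {6, 8}
  x = 8: [0↦6, 1↦1, 2↦0, 3↦3, 4↦10, 5↦10, 6↦3, 7↦0, 8↦1, 9↦6, 10↦4]  zeros at y ∈ {2, 7}
  x = 9: [0↦4, 1↦9, 2↦7, 3↦9, 4↦4, 5↦3, 6↦6, 7↦2, 8↦2, 9↦6, 10↦3]  zeros at y ∈ ∅
  x = 10: [0↦2, 1↦6, 2↦3, 3↦4, 4↦9, 5↦7, 6↦9, 7↦4, 8↦3, 9↦6, 10↦2]  zeros at y ∈ ∅
Collecting zeros: affine points = {(0, 0), (0, 5), (1, 1), (1, 10), (2, 3), (6, 4), (7, 6), (7, 8), (8, 2), (8, 7)}.
Total count |C(F_11)_aff| = 10.


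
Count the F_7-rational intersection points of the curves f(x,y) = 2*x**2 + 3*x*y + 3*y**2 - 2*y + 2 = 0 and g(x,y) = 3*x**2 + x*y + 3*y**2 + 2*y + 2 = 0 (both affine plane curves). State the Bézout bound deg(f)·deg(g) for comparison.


Common zeros: ∅; count = 0; Bézout bound = 4.

deg(f) = 2, deg(g) = 2, so Bézout bound = 4.
Scan x ∈ F_7. For each x, list the y ∈ F_7 with f(x, y) ≡ 0 and those with g(x, y) ≡ 0 (mod 7); the common zeros in that column are the intersection.
  x = 0: f ≡ 0 at y ∈ {4, 6}; g ≡ 0 at y ∈ {1, 3}; common: ∅.
  x = 1: f ≡ 0 at y ∈ {4, 5}; g ≡ 0 at y ∈ ∅; common: ∅.
  x = 2: f ≡ 0 at y ∈ {3, 5}; g ≡ 0 at y ∈ {0, 1}; common: ∅.
  x = 3: f ≡ 0 at y ∈ ∅; g ≡ 0 at y ∈ ∅; common: ∅.
  x = 4: f ≡ 0 at y ∈ {3}; g ≡ 0 at y ∈ ∅; common: ∅.
  x = 5: f ≡ 0 at y ∈ {6}; g ≡ 0 at y ∈ {0}; common: ∅.
  x = 6: f ≡ 0 at y ∈ ∅; g ≡ 0 at y ∈ {3, 6}; common: ∅.
Collecting: common zeros = ∅, so the count is 0.
Comparison with the Bézout bound: 0 ≤ 4 = deg(f)·deg(g), as expected for curves with no common component (the affine F_7-count falls short of the bound because intersections may lie at infinity, over extension fields, or carry multiplicity).


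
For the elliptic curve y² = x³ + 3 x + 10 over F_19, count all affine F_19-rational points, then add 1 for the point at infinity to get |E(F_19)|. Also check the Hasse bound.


Affine points = {(2, 9), (2, 10), (5, 6), (5, 13), (6, 4), (6, 15), (9, 5), (9, 14), (11, 5), (11, 14), (12, 8), (12, 11), (13, 2), (13, 17), (18, 5), (18, 14)}; affine count = 16; |E(F_19)| = 17.

Discriminant check: Δ ∝ 4a³ + 27b² = 4·3³ + 27·10² = 4·27 + 27·100 ≡ 15 (mod 19). Nonzero ⇒ E is nonsingular.
For each x ∈ F_19, compute rhs = x³ + 3·x + 10 mod 19, then count y ∈ F_19 with y² ≡ rhs.
  x = 0: rhs = 10, matching y values: none (0 points).
  x = 1: rhs = 14, matching y values: none (0 points).
  x = 2: rhs = 5, matching y values: 9, 10 (2 points).
  x = 3: rhs = 8, matching y values: none (0 points).
  x = 4: rhs = 10, matching y values: none (0 points).
  x = 5: rhs = 17, matching y values: 6, 13 (2 points).
  x = 6: rhs = 16, matching y values: 4, 15 (2 points).
  x = 7: rhs = 13, matching y values: none (0 points).
  x = 8: rhs = 14, matching y values: none (0 points).
  x = 9: rhs = 6, matching y values: 5, 14 (2 points).
  x = 10: rhs = 14, matching y values: none (0 points).
  x = 11: rhs = 6, matching y values: 5, 14 (2 points).
  x = 12: rhs = 7, matching y values: 8, 11 (2 points).
  x = 13: rhs = 4, matching y values: 2, 17 (2 points).
  x = 14: rhs = 3, matching y values: none (0 points).
  x = 15: rhs = 10, matching y values: none (0 points).
  x = 16: rhs = 12, matching y values: none (0 points).
  x = 17: rhs = 15, matching y values: none (0 points).
  x = 18: rhs = 6, matching y values: 5, 14 (2 points).
Total affine count: 16.
Full point count |E(F_19)| = 16 + 1 = 17.
Hasse bound: |17 − (19+1)| = |-3| = 3 ≤ 2√19 ≈ 8.7178 ✓.


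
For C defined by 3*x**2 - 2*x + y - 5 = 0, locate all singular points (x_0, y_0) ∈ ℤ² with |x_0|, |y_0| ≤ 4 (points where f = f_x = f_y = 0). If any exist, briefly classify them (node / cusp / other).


No singular points in the scanned grid; C is smooth there.

Compute partial derivatives:
  f_x = 6*x - 2.
  f_y = 1.
f_y = 1 is a nonzero constant, so f_y never vanishes: no point (x, y) can satisfy f = f_x = f_y = 0. In particular no (x, y) ∈ {−4, ..., 4}² is singular; the curve is smooth.


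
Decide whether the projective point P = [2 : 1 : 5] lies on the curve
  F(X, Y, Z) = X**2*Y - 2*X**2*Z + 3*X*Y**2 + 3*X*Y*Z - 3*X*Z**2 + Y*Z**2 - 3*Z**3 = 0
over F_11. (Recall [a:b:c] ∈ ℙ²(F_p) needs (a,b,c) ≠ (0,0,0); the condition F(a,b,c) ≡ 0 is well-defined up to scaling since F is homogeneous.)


F(2,1,5) ≡ 6 (mod 11); P is NOT on the curve.

Evaluate F(2, 1, 5) term-by-term (mod 11).
  X**2*Y ↦ 1·4·1·1 = 4
  -2*X**2*Z ↦ -2·4·1·5 = -40
  3*X*Y**2 ↦ 3·2·1·1 = 6
  3*X*Y*Z ↦ 3·2·1·5 = 30
  -3*X*Z**2 ↦ -3·2·1·25 = -150
  Y*Z**2 ↦ 1·1·1·25 = 25
  -3*Z**3 ↦ -3·1·1·125 = -375
Sum: F(2, 1, 5) = (4) + (-40) + (6) + (30) + (-150) + (25) + (-375) = -500.
Reducing mod 11: -500 ≡ 6 (mod 11).
Since F(a, b, c) ≡ 6 ≠ 0 (mod 11), P does NOT lie on the curve.


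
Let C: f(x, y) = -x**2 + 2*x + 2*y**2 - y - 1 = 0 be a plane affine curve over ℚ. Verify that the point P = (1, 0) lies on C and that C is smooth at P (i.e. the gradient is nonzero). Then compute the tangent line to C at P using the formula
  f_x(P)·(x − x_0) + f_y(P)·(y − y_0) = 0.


Tangent line at P: -y = 0.

Step 1: f(1, 0) = 0, so P lies on C.
Step 2: partial derivatives
  f_x(x, y) = 2 - 2*x, f_y(x, y) = 4*y - 1.
  f_x(P) = 0, f_y(P) = -1 (gradient nonzero, so P is smooth).
Step 3: tangent line at P: 0·(x − 1) + -1·(y − 0) = 0.
Expanding: -y = 0.


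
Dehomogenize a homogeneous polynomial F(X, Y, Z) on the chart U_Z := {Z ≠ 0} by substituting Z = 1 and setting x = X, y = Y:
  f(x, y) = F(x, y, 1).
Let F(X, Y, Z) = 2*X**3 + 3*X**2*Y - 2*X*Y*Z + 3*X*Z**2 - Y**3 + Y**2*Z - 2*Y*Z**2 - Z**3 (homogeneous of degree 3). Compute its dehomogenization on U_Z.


f(x, y) = 2*x**3 + 3*x**2*y - 2*x*y + 3*x - y**3 + y**2 - 2*y - 1

On U_Z we set Z = 1. Each monomial c·X^i·Y^j·Z^k in F becomes c·x^i·y^j·1^k = c·x^i·y^j.
Substituting Z = 1: F(X, Y, 1) = 2*x**3 + 3*x**2*y - 2*x*y + 3*x - y**3 + y**2 - 2*y - 1.
Note: deg(f) ≤ deg(F) = 3; strict inequality happens when F is divisible by Z (lost terms).


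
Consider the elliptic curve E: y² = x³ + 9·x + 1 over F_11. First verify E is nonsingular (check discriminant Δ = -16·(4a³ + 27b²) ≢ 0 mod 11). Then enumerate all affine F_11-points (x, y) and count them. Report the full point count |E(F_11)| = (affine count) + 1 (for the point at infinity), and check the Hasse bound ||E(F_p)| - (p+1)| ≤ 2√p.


Affine points = {(0, 1), (0, 10), (1, 0), (2, 4), (2, 7), (3, 0), (7, 0)}; affine count = 7; |E(F_11)| = 8.

Discriminant check: Δ ∝ 4a³ + 27b² = 4·9³ + 27·1² = 4·729 + 27·1 ≡ 6 (mod 11). Nonzero ⇒ E is nonsingular.
For each x ∈ F_11, compute rhs = x³ + 9·x + 1 mod 11, then count y ∈ F_11 with y² ≡ rhs.
  x = 0: rhs = 1, matching y values: 1, 10 (2 points).
  x = 1: rhs = 0, matching y values: 0 (1 points).
  x = 2: rhs = 5, matching y values: 4, 7 (2 points).
  x = 3: rhs = 0, matching y values: 0 (1 points).
  x = 4: rhs = 2, matching y values: none (0 points).
  x = 5: rhs = 6, matching y values: none (0 points).
  x = 6: rhs = 7, matching y values: none (0 points).
  x = 7: rhs = 0, matching y values: 0 (1 points).
  x = 8: rhs = 2, matching y values: none (0 points).
  x = 9: rhs = 8, matching y values: none (0 points).
  x = 10: rhs = 2, matching y values: none (0 points).
Total affine count: 7.
Full point count |E(F_11)| = 7 + 1 = 8.
Hasse bound: |8 − (11+1)| = |-4| = 4 ≤ 2√11 ≈ 6.6332 ✓.


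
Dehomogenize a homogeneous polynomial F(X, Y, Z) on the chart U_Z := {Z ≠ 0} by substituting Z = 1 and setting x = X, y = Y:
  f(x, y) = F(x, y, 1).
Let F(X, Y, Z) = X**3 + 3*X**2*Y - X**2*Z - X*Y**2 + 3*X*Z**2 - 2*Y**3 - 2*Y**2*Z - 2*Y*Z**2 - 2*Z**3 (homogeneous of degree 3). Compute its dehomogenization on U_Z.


f(x, y) = x**3 + 3*x**2*y - x**2 - x*y**2 + 3*x - 2*y**3 - 2*y**2 - 2*y - 2

On U_Z we set Z = 1. Each monomial c·X^i·Y^j·Z^k in F becomes c·x^i·y^j·1^k = c·x^i·y^j.
Substituting Z = 1: F(X, Y, 1) = x**3 + 3*x**2*y - x**2 - x*y**2 + 3*x - 2*y**3 - 2*y**2 - 2*y - 2.
Note: deg(f) ≤ deg(F) = 3; strict inequality happens when F is divisible by Z (lost terms).


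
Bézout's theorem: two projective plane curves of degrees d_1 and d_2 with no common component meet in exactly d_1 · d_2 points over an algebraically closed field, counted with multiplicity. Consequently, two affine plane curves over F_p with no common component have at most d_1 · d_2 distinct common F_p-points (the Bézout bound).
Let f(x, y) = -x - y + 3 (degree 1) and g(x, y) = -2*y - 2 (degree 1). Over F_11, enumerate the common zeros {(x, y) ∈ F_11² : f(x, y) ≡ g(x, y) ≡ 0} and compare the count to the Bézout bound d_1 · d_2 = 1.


Common zeros: {(4, 10)}; count = 1; Bézout bound = 1.

deg(f) = 1, deg(g) = 1, so Bézout bound = 1.
Scan x ∈ F_11. For each x, list the y ∈ F_11 with f(x, y) ≡ 0 and those with g(x, y) ≡ 0 (mod 11); the common zeros in that column are the intersection.
  x = 0: f ≡ 0 at y ∈ {3}; g ≡ 0 at y ∈ {10}; common: ∅.
  x = 1: f ≡ 0 at y ∈ {2}; g ≡ 0 at y ∈ {10}; common: ∅.
  x = 2: f ≡ 0 at y ∈ {1}; g ≡ 0 at y ∈ {10}; common: ∅.
  x = 3: f ≡ 0 at y ∈ {0}; g ≡ 0 at y ∈ {10}; common: ∅.
  x = 4: f ≡ 0 at y ∈ {10}; g ≡ 0 at y ∈ {10}; common: {10}.
  x = 5: f ≡ 0 at y ∈ {9}; g ≡ 0 at y ∈ {10}; common: ∅.
  x = 6: f ≡ 0 at y ∈ {8}; g ≡ 0 at y ∈ {10}; common: ∅.
  x = 7: f ≡ 0 at y ∈ {7}; g ≡ 0 at y ∈ {10}; common: ∅.
  x = 8: f ≡ 0 at y ∈ {6}; g ≡ 0 at y ∈ {10}; common: ∅.
  x = 9: f ≡ 0 at y ∈ {5}; g ≡ 0 at y ∈ {10}; common: ∅.
  x = 10: f ≡ 0 at y ∈ {4}; g ≡ 0 at y ∈ {10}; common: ∅.
Collecting: common zeros = {(4, 10)}, so the count is 1.
Comparison with the Bézout bound: 1 ≤ 1 = deg(f)·deg(g), as expected for curves with no common component (the bound is attained).


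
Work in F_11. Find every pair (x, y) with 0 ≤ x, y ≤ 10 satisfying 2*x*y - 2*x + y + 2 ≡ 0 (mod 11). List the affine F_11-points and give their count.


Affine F_11-points: {(0, 9), (1, 0), (2, 7), (3, 10), (4, 8), (6, 5), (7, 3), (8, 6), (9, 2), (10, 4)}; count = 10.

For each of the 121 pairs (x, y) ∈ F_11², evaluate f(x, y) mod 11. Record the zeros.
  x = 0: [0↦2, 1↦3, 2↦4, 3↦5, 4↦6, 5↦7, 6↦8, 7↦9, 8↦10, 9↦0, 10↦1]  zeros at y ∈ {9}
  x = 1: [0↦0, 1↦3, 2↦6, 3↦9, 4↦1, 5↦4, 6↦7, 7↦10, 8↦2, 9↦5, 10↦8]  zeros at y ∈ {0}
  x = 2: [0↦9, 1↦3, 2↦8, 3↦2, 4↦7, 5↦1, 6↦6, 7↦0, 8↦5, 9↦10, 10↦4]  zeros at y ∈ {7}
  x = 3: [0↦7, 1↦3, 2↦10, 3↦6, 4↦2, 5↦9, 6↦5, 7↦1, 8↦8, 9↦4, 10↦0]  zeros at y ∈ {10}
  x = 4: [0↦5, 1↦3, 2↦1, 3↦10, 4↦8, 5↦6, 6↦4, 7↦2, 8↦0, 9↦9, 10↦7]  zeros at y ∈ {8}
  x = 5: [0↦3, 1↦3, 2↦3, 3↦3, 4↦3, 5↦3, 6↦3, 7↦3, 8↦3, 9↦3, 10↦3]  zeros at y ∈ ∅
  x = 6: [0↦1, 1↦3, 2↦5, 3↦7, 4↦9, 5↦0, 6↦2, 7↦4, 8↦6, 9↦8, 10↦10]  zeros at y ∈ {5}
  x = 7: [0↦10, 1↦3, 2↦7, 3↦0, 4↦4, 5↦8, 6↦1, 7↦5, 8↦9, 9↦2, 10↦6]  zeros at y ∈ {3}
  x = 8: [0↦8, 1↦3, 2↦9, 3↦4, 4↦10, 5↦5, 6↦0, 7↦6, 8↦1, 9↦7, 10↦2]  zeros at y ∈ {6}
  x = 9: [0↦6, 1↦3, 2↦0, 3↦8, 4↦5, 5↦2, 6↦10, 7↦7, 8↦4, 9↦1, 10↦9]  zeros at y ∈ {2}
  x = 10: [0↦4, 1↦3, 2↦2, 3↦1, 4↦0, 5↦10, 6↦9, 7↦8, 8↦7, 9↦6, 10↦5]  zeros at y ∈ {4}
Collecting zeros: affine points = {(0, 9), (1, 0), (2, 7), (3, 10), (4, 8), (6, 5), (7, 3), (8, 6), (9, 2), (10, 4)}.
Total count |C(F_11)_aff| = 10.


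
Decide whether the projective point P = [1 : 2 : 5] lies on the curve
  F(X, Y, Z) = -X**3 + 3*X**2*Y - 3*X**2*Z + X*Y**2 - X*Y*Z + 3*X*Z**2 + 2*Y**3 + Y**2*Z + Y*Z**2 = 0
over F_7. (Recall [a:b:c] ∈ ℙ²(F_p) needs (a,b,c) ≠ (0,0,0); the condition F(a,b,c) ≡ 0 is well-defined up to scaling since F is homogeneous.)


F(1,2,5) ≡ 5 (mod 7); P is NOT on the curve.

Evaluate F(1, 2, 5) term-by-term (mod 7).
  -X**3 ↦ -1·1·1·1 = -1
  3*X**2*Y ↦ 3·1·2·1 = 6
  -3*X**2*Z ↦ -3·1·1·5 = -15
  X*Y**2 ↦ 1·1·4·1 = 4
  -X*Y*Z ↦ -1·1·2·5 = -10
  3*X*Z**2 ↦ 3·1·1·25 = 75
  2*Y**3 ↦ 2·1·8·1 = 16
  Y**2*Z ↦ 1·1·4·5 = 20
  Y*Z**2 ↦ 1·1·2·25 = 50
Sum: F(1, 2, 5) = (-1) + (6) + (-15) + (4) + (-10) + (75) + (16) + (20) + (50) = 145.
Reducing mod 7: 145 ≡ 5 (mod 7).
Since F(a, b, c) ≡ 5 ≠ 0 (mod 7), P does NOT lie on the curve.


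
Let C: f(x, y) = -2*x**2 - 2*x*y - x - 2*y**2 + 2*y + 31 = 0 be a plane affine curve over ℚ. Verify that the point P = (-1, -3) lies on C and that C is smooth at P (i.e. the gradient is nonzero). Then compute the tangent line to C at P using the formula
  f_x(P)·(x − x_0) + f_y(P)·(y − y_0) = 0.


Tangent line at P: 9*x + 16*y + 57 = 0.

Step 1: f(-1, -3) = 0, so P lies on C.
Step 2: partial derivatives
  f_x(x, y) = -4*x - 2*y - 1, f_y(x, y) = -2*x - 4*y + 2.
  f_x(P) = 9, f_y(P) = 16 (gradient nonzero, so P is smooth).
Step 3: tangent line at P: 9·(x − -1) + 16·(y − -3) = 0.
Expanding: 9*x + 16*y + 57 = 0.


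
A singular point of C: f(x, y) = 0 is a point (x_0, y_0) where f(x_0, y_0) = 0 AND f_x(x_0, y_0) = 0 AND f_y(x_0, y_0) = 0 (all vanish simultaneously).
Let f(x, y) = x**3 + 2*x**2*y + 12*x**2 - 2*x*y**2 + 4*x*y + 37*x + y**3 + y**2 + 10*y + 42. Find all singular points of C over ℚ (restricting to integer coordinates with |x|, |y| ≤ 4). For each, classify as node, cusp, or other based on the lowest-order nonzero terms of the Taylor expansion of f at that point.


Singular points: {(-3, -2)}; classification: node.

Compute partial derivatives:
  f_x = 3*x**2 + 4*x*y + 24*x - 2*y**2 + 4*y + 37.
  f_y = 2*x**2 - 4*x*y + 4*x + 3*y**2 + 2*y + 10.
Scan x_0 ∈ {−4, ..., 4}. For each x_0, f_y(x_0, y) is a polynomial in y; find its integer roots y ∈ {−4, ..., 4}, then test f_x and f at those candidates.
  x = -4: f_y(-4, y) = 3*y**2 + 18*y + 26; no integer root y with |y| ≤ 4.
  x = -3: f_y(-3, y) = 3*y**2 + 14*y + 16; vanishes at y ∈ {-2}. (-3, -2): f_x = 0, f = 0 — SINGULAR.
  x = -2: f_y(-2, y) = 3*y**2 + 10*y + 10; no integer root y with |y| ≤ 4.
  x = -1: f_y(-1, y) = 3*y**2 + 6*y + 8; no integer root y with |y| ≤ 4.
  x = 0: f_y(0, y) = 3*y**2 + 2*y + 10; no integer root y with |y| ≤ 4.
  x = 1: f_y(1, y) = 3*y**2 - 2*y + 16; no integer root y with |y| ≤ 4.
  x = 2: f_y(2, y) = 3*y**2 - 6*y + 26; no integer root y with |y| ≤ 4.
  x = 3: f_y(3, y) = 3*y**2 - 10*y + 40; no integer root y with |y| ≤ 4.
  x = 4: f_y(4, y) = 3*y**2 - 14*y + 58; no integer root y with |y| ≤ 4.
Only singular point on the grid: (-3, -2).
Classify: substitute x = -3 + u, y = -2 + v and expand: f = u**3 + 2*u**2*v - u**2 - 2*u*v**2 + v**3 + v**2.
No constant or linear terms (consistent with a singular point). Quadratic part: -u**2 + v**2. Cubic part: u**3 + 2*u**2*v - 2*u*v**2 + v**3.
The quadratic part v**2 - u**2 = (v − u)(v + u) splits into two distinct linear factors, so there are two distinct tangent lines y − -2 = ±(x − -3) — this is a node (ordinary double point).
Classification: node.


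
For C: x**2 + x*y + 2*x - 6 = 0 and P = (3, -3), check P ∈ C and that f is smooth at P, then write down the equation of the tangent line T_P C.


Tangent line at P: 5*x + 3*y - 6 = 0.

Step 1: f(3, -3) = 0, so P lies on C.
Step 2: partial derivatives
  f_x(x, y) = 2*x + y + 2, f_y(x, y) = x.
  f_x(P) = 5, f_y(P) = 3 (gradient nonzero, so P is smooth).
Step 3: tangent line at P: 5·(x − 3) + 3·(y − -3) = 0.
Expanding: 5*x + 3*y - 6 = 0.


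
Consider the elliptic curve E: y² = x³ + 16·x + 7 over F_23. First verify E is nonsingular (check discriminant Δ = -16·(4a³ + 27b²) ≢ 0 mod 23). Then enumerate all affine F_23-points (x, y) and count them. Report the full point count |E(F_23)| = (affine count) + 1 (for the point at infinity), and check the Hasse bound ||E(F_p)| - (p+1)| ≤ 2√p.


Affine points = {(1, 1), (1, 22), (2, 1), (2, 22), (3, 6), (3, 17), (7, 5), (7, 18), (8, 7), (8, 16), (9, 11), (9, 12), (12, 8), (12, 15), (14, 10), (14, 13), (16, 9), (16, 14), (18, 3), (18, 20), (20, 1), (20, 22), (21, 6), (21, 17), (22, 6), (22, 17)}; affine count = 26; |E(F_23)| = 27.

Discriminant check: Δ ∝ 4a³ + 27b² = 4·16³ + 27·7² = 4·4096 + 27·49 ≡ 20 (mod 23). Nonzero ⇒ E is nonsingular.
For each x ∈ F_23, compute rhs = x³ + 16·x + 7 mod 23, then count y ∈ F_23 with y² ≡ rhs.
  x = 0: rhs = 7, matching y values: none (0 points).
  x = 1: rhs = 1, matching y values: 1, 22 (2 points).
  x = 2: rhs = 1, matching y values: 1, 22 (2 points).
  x = 3: rhs = 13, matching y values: 6, 17 (2 points).
  x = 4: rhs = 20, matching y values: none (0 points).
  x = 5: rhs = 5, matching y values: none (0 points).
  x = 6: rhs = 20, matching y values: none (0 points).
  x = 7: rhs = 2, matching y values: 5, 18 (2 points).
  x = 8: rhs = 3, matching y values: 7, 16 (2 points).
  x = 9: rhs = 6, matching y values: 11, 12 (2 points).
  x = 10: rhs = 17, matching y values: none (0 points).
  x = 11: rhs = 19, matching y values: none (0 points).
  x = 12: rhs = 18, matching y values: 8, 15 (2 points).
  x = 13: rhs = 20, matching y values: none (0 points).
  x = 14: rhs = 8, matching y values: 10, 13 (2 points).
  x = 15: rhs = 11, matching y values: none (0 points).
  x = 16: rhs = 12, matching y values: 9, 14 (2 points).
  x = 17: rhs = 17, matching y values: none (0 points).
  x = 18: rhs = 9, matching y values: 3, 20 (2 points).
  x = 19: rhs = 17, matching y values: none (0 points).
  x = 20: rhs = 1, matching y values: 1, 22 (2 points).
  x = 21: rhs = 13, matching y values: 6, 17 (2 points).
  x = 22: rhs = 13, matching y values: 6, 17 (2 points).
Total affine count: 26.
Full point count |E(F_23)| = 26 + 1 = 27.
Hasse bound: |27 − (23+1)| = |3| = 3 ≤ 2√23 ≈ 9.5917 ✓.


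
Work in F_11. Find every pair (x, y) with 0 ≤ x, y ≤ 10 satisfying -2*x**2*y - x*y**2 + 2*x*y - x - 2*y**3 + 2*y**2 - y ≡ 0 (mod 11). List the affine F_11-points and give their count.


Affine F_11-points: {(0, 0), (1, 5), (3, 10), (4, 1), (4, 4), (4, 5), (5, 3), (7, 1), (9, 3), (10, 4), (10, 10)}; count = 11.

For each of the 121 pairs (x, y) ∈ F_11², evaluate f(x, y) mod 11. Record the zeros.
  x = 0: [0↦0, 1↦10, 2↦1, 3↦5, 4↦10, 5↦4, 6↦8, 7↦10, 8↦9, 9↦4, 10↦5]  zeros at y ∈ {0}
  x = 1: [0↦10, 1↦8, 2↦7, 3↦6, 4↦4, 5↦0, 6↦4, 7↦4, 8↦10, 9↦10, 10↦3]  zeros at y ∈ {5}
  x = 2: [0↦9, 1↦2, 2↦5, 3↦6, 4↦4, 5↦9, 6↦9, 7↦3, 8↦1, 9↦2, 10↦5]  zeros at y ∈ ∅
  x = 3: [0↦8, 1↦3, 2↦6, 3↦5, 4↦10, 5↦9, 6↦1, 7↦7, 8↦4, 9↦2, 10↦0]  zeros at y ∈ {10}
  x = 4: [0↦7, 1↦0, 2↦10, 3↦3, 4↦0, 5↦0, 6↦2, 7↦5, 8↦8, 9↦10, 10↦10]  zeros at y ∈ {1, 4, 5}
  x = 5: [0↦6, 1↦4, 2↦6, 3↦0, 4↦7, 5↦4, 6↦1, 7↦8, 8↦2, 9↦4, 10↦2]  zeros at y ∈ {3}
  x = 6: [0↦5, 1↦4, 2↦5, 3↦7, 4↦9, 5↦10, 6↦9, 7↦5, 8↦8, 9↦6, 10↦9]  zeros at y ∈ ∅
  x = 7: [0↦4, 1↦0, 2↦7, 3↦2, 4↦6, 5↦7, 6↦4, 7↦7, 8↦4, 9↦5, 10↦9]  zeros at y ∈ {1}
  x = 8: [0↦3, 1↦3, 2↦1, 3↦7, 4↦9, 5↦6, 6↦8, 7↦3, 8↦1, 9↦1, 10↦2]  zeros at y ∈ ∅
  x = 9: [0↦2, 1↦2, 2↦9, 3↦0, 4↦7, 5↦7, 6↦10, 7↦4, 8↦10, 9↦5, 10↦10]  zeros at y ∈ {3}
  x = 10: [0↦1, 1↦8, 2↦9, 3↦3, 4↦0, 5↦10, 6↦10, 7↦10, 8↦9, 9↦6, 10↦0]  zeros at y ∈ {4, 10}
Collecting zeros: affine points = {(0, 0), (1, 5), (3, 10), (4, 1), (4, 4), (4, 5), (5, 3), (7, 1), (9, 3), (10, 4), (10, 10)}.
Total count |C(F_11)_aff| = 11.


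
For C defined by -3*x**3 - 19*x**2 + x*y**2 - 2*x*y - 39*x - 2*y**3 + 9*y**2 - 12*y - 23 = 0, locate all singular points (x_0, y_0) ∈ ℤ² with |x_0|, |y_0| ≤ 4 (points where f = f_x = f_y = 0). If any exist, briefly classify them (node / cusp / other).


Singular points: {(-2, 1)}; classification: node.

Compute partial derivatives:
  f_x = -9*x**2 - 38*x + y**2 - 2*y - 39.
  f_y = 2*x*y - 2*x - 6*y**2 + 18*y - 12.
Scan x_0 ∈ {−4, ..., 4}. For each x_0, f_y(x_0, y) is a polynomial in y; find its integer roots y ∈ {−4, ..., 4}, then test f_x and f at those candidates.
  x = -4: f_y(-4, y) = -6*y**2 + 10*y - 4; vanishes at y ∈ {1}. (-4, 1): f_x = -32 ≠ 0.
  x = -3: f_y(-3, y) = -6*y**2 + 12*y - 6; vanishes at y ∈ {1}. (-3, 1): f_x = -7 ≠ 0.
  x = -2: f_y(-2, y) = -6*y**2 + 14*y - 8; vanishes at y ∈ {1}. (-2, 1): f_x = 0, f = 0 — SINGULAR.
  x = -1: f_y(-1, y) = -6*y**2 + 16*y - 10; vanishes at y ∈ {1}. (-1, 1): f_x = -11 ≠ 0.
  x = 0: f_y(0, y) = -6*y**2 + 18*y - 12; vanishes at y ∈ {1, 2}. (0, 1): f_x = -40 ≠ 0; (0, 2): f_x = -39 ≠ 0.
  x = 1: f_y(1, y) = -6*y**2 + 20*y - 14; vanishes at y ∈ {1}. (1, 1): f_x = -87 ≠ 0.
  x = 2: f_y(2, y) = -6*y**2 + 22*y - 16; vanishes at y ∈ {1}. (2, 1): f_x = -152 ≠ 0.
  x = 3: f_y(3, y) = -6*y**2 + 24*y - 18; vanishes at y ∈ {1, 3}. (3, 1): f_x = -235 ≠ 0; (3, 3): f_x = -231 ≠ 0.
  x = 4: f_y(4, y) = -6*y**2 + 26*y - 20; vanishes at y ∈ {1}. (4, 1): f_x = -336 ≠ 0.
Only singular point on the grid: (-2, 1).
Classify: substitute x = -2 + u, y = 1 + v and expand: f = -3*u**3 - u**2 + u*v**2 - 2*v**3 + v**2.
No constant or linear terms (consistent with a singular point). Quadratic part: -u**2 + v**2. Cubic part: -3*u**3 + u*v**2 - 2*v**3.
The quadratic part v**2 - u**2 = (v − u)(v + u) splits into two distinct linear factors, so there are two distinct tangent lines y − 1 = ±(x − -2) — this is a node (ordinary double point).
Classification: node.
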